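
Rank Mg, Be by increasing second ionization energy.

Mg < Be

The second ionization energy removes an electron from the +1 ion. For each element: Mg⁺ still has 1 valence electron; Be⁺ still has 1 valence electron.
All are still removing valence electrons, so compare the +1 ions as you would atoms: IE_2 generally rises across a period (higher Z_eff) and falls down a group (larger shell), subject to the usual subshell exceptions.
Valence configurations: Mg⁺ [Ne]3s¹, Be⁺ [He]2s¹.
Approximate IE_2 values (kJ/mol): Mg 1451, Be 1757.
So the second ionization energies run Mg < Be.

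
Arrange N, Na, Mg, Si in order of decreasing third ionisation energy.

Mg > Na > N > Si

After 2 electrons have been removed, what remains? N²⁺ still has 3 valence electrons; Na²⁺ is already 1 electron into the core; Mg²⁺ is the bare [Ne] core; Si²⁺ still has 2 valence electrons.
Breaking into a closed-shell core is much more expensive than removing a leftover valence electron — Na and Mg have the largest IE_3 here.
Valence configurations: N²⁺ [He]2s²2p¹, Si²⁺ [Ne]3s².
Approximate IE_3 values (kJ/mol): N 4578, Na 6910, Mg 7733, Si 3232.
So the third ionization energies run Si < N < Na < Mg.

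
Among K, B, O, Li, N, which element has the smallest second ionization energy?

B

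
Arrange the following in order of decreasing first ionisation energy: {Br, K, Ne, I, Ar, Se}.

Ne is in period 2, group 18; Ar is in period 3, group 18; K is in period 4, group 1; Se is in period 4, group 16; Br is in period 4, group 17; I is in period 5, group 17.
Across a period the outer electron is held more tightly (higher IE₁); down a group it sits in a higher shell, more shielded, and comes off more easily.
These span different periods and groups, so the two trends combine.
Se > K: Se lies to the right of K in period 4, so the across-period effect alone puts Se higher.
I > Se: the two effects oppose for this pair; the across-period effect wins (1008 vs 941 kJ/mol).
Br > I: they share group 17; the group trend gives Br the larger value.
Ar > Br: both effects reinforce here, so Ar is clearly the higher of the two.
Ne > Ar: they share group 18; the group trend gives Ne the larger value.
For reference (kJ/mol): Ne 2081, Ar 1521, K 419, Se 941, Br 1140, I 1008.
So from highest to lowest: Ne > Ar > Br > I > Se > K.

Ne > Ar > Br > I > Se > K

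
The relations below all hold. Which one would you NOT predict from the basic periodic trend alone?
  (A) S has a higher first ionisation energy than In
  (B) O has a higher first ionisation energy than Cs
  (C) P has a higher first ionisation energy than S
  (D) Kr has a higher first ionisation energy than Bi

The general trend: first ionisation energy increases across a period and decreases down a group.
(A) S (period 3, group 16) vs In (period 5, group 13): the stated order agrees with the simple trend.
(B) O (period 2, group 16) vs Cs (period 6, group 1): the stated order agrees with the simple trend.
(C) P (period 3, group 15) vs S (period 3, group 16): the stated order contradicts the simple trend.
(D) Kr (period 4, group 18) vs Bi (period 6, group 15): the stated order agrees with the simple trend.
The exception is (C): S (3p⁴) ionizes more easily than half-filled P (3p³) because the paired 3p electron in S is pushed out by e⁻–e⁻ repulsion.

(C)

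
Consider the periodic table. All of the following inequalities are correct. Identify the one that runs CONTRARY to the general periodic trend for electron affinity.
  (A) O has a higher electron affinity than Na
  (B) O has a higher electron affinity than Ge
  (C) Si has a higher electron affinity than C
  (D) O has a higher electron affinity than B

The general trend: electron affinity increases across a period and decreases down a group.
(A) O (period 2, group 16) vs Na (period 3, group 1): the stated order agrees with the simple trend.
(B) O (period 2, group 16) vs Ge (period 4, group 14): the stated order agrees with the simple trend.
(C) Si (period 3, group 14) vs C (period 2, group 14): the stated order contradicts the simple trend.
(D) O (period 2, group 16) vs B (period 2, group 13): the stated order agrees with the simple trend.
The exception is (C): Si's larger, more diffuse 3p orbitals accept an added electron slightly more readily than C's compact 2p.

(C)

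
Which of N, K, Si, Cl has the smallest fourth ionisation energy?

Si

The fourth ionization energy removes an electron from the +3 ion. For each element: N³⁺ still has 2 valence electrons; K³⁺ is already 2 electrons into the core; Si³⁺ still has 1 valence electron; Cl³⁺ still has 4 valence electrons.
Usually core removal costs more than valence removal, but here the competition is close: a tightly held n=2 valence electron can cost more to remove than an n=3 core electron, so the actual values have to decide it.
Valence configurations: N³⁺ [He]2s², Si³⁺ [Ne]3s¹, Cl³⁺ [Ne]3s²3p².
Approximate IE_4 values (kJ/mol): N 7475, K 5877, Si 4356, Cl 5159.
Putting it together, IE_4: Si < Cl < K < N.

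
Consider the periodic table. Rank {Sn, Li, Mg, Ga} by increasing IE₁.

Li < Ga < Sn < Mg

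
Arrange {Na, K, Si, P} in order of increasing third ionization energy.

P < Si < K < Na

Consider each +2 ion: Na²⁺ is already 1 electron into the core; K²⁺ is already 1 electron into the core; Si²⁺ still has 2 valence electrons; P²⁺ still has 3 valence electrons.
Breaking into a closed-shell core is much more expensive than removing a leftover valence electron — K and Na have the largest IE_3 here.
Valence configurations: Si²⁺ [Ne]3s², P²⁺ [Ne]3s²3p¹.
P²⁺ loses a lone 3p electron whereas Si²⁺ must break into a filled 3s² pair, so IE_3(Si) > IE_3(P) even though P has the higher nuclear charge.
The numbers (kJ/mol): Na 6910, K 4420, Si 3232, P 2914.
Overall IE_3 order: P < Si < K < Na.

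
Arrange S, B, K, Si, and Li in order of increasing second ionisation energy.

Si < S < B < K < Li

IE_2 is the cost of taking one more electron from the +1 cation: S⁺ still has 5 valence electrons; B⁺ still has 2 valence electrons; K⁺ is the bare [Ar] core; Si⁺ still has 3 valence electrons; Li⁺ is the bare [He] core.
Breaking into a closed-shell core is much more expensive than removing a leftover valence electron — K and Li have the largest IE_2 here.
Valence configurations: S⁺ [Ne]3s²3p³, B⁺ [He]2s², Si⁺ [Ne]3s²3p¹.
Tabulated IE_2 (kJ/mol): S 2252, B 2427, K 3052, Si 1577, Li 7298.
Putting it together, IE_2: Si < S < B < K < Li.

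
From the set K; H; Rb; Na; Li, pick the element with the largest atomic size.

Radius decreases left→right (rising Z_eff, same n) and increases top→bottom (higher n).
All are in group 1, so atomic radius increases down the group.
The largest atomic size among these belongs to Rb.

Rb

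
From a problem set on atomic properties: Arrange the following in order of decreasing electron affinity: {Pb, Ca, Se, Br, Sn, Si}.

Electron affinity generally becomes more exothermic across a period toward the halogens and less exothermic down a group.
These span different periods and groups, so the two trends combine.
Pb > Ca: the two effects oppose for this pair; the across-period effect wins (35 vs 2 kJ/mol).
Sn > Pb: Sn sits above Pb in group 14, so the down-group effect alone puts Sn higher.
Si > Sn: Si sits above Sn in group 14, so the down-group effect alone puts Si higher.
Se > Si: the two effects oppose for this pair; the across-period effect wins (195 vs 134 kJ/mol).
Br > Se: both are in period 4; the period trend gives Br the larger value.
Tabulated electron affinity (kJ/mol): Si 134, Ca 2, Se 195, Br 325, Sn 107, Pb 35.
So from highest to lowest: Br > Se > Si > Sn > Pb > Ca.

Br > Se > Si > Sn > Pb > Ca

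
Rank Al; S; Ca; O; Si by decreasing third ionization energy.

O > Ca > S > Si > Al

Consider each +2 ion: Al²⁺ still has 1 valence electron; S²⁺ still has 4 valence electrons; Ca²⁺ is the bare [Ar] core; O²⁺ still has 4 valence electrons; Si²⁺ still has 2 valence electrons.
Usually core removal costs more than valence removal, but here the competition is close: a tightly held n=2 valence electron can cost more to remove than an n=3 core electron, so the actual values have to decide it.
Valence configurations: Al²⁺ [Ne]3s¹, S²⁺ [Ne]3s²3p², O²⁺ [He]2s²2p², Si²⁺ [Ne]3s².
Approximate IE_3 values (kJ/mol): Al 2745, S 3357, Ca 4912, O 5300, Si 3232.
Putting it together, IE_3: Al < Si < S < Ca < O.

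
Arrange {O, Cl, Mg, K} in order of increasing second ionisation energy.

After 1 electron has been removed, what remains? O⁺ still has 5 valence electrons; Cl⁺ still has 6 valence electrons; Mg⁺ still has 1 valence electron; K⁺ is the bare [Ar] core.
Usually core removal costs more than valence removal, but here the competition is close: a tightly held n=2 valence electron can cost more to remove than an n=3 core electron, so the actual values have to decide it.
Valence configurations: O⁺ [He]2s²2p³, Cl⁺ [Ne]3s²3p⁴, Mg⁺ [Ne]3s¹.
Approximate IE_2 values (kJ/mol): O 3388, Cl 2298, Mg 1451, K 3052.
Putting it together, IE_2: Mg < Cl < K < O.

Mg < Cl < K < O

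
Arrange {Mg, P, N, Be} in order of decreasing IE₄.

Be > Mg > N > P

IE_4 is the cost of taking one more electron from the +3 cation: Mg³⁺ is already 1 electron into the core; P³⁺ still has 2 valence electrons; N³⁺ still has 2 valence electrons; Be³⁺ is already 1 electron into the core.
Pulling an electron out of a noble-gas core costs far more than removing a remaining valence electron, so Mg and Be sit at the high end of IE_4.
Valence configurations: P³⁺ [Ne]3s², N³⁺ [He]2s².
Approximate IE_4 values (kJ/mol): Mg 10543, P 4964, N 7475, Be 21007.
Putting it together, IE_4: P < N < Mg < Be.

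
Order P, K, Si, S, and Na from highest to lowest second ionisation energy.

Na > K > S > P > Si

IE_2 is the cost of taking one more electron from the +1 cation: P⁺ still has 4 valence electrons; K⁺ is the bare [Ar] core; Si⁺ still has 3 valence electrons; S⁺ still has 5 valence electrons; Na⁺ is the bare [Ne] core.
Core electrons are held far more tightly than valence electrons, so K and Na top the IE_2 order.
Valence configurations: P⁺ [Ne]3s²3p², Si⁺ [Ne]3s²3p¹, S⁺ [Ne]3s²3p³.
Approximate IE_2 values (kJ/mol): P 1907, K 3052, Si 1577, S 2252, Na 4562.
So the second ionization energies run Si < P < S < K < Na.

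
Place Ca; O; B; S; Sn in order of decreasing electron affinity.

B is in period 2, group 13; O is in period 2, group 16; S is in period 3, group 16; Ca is in period 4, group 2; Sn is in period 5, group 14.
EA tends to increase across a period and decrease down a group, though the pattern is less regular than for IE or radius.
These span different periods and groups, so the two trends combine.
B > Ca: relative to Ca, both the across-period and down-group shifts push B's electron affinity up.
Sn > B: period and group pull opposite ways; the across-period shift dominates (107 vs 27 kJ/mol).
O > Sn: relative to Sn, both the across-period and down-group shifts push O's electron affinity up.
S > O: this pair runs against the simple trend — see the exception note.
Note the exception: S has a higher electron affinity than O, contrary to the simple trend — the compact 2p subshell of O repels the added electron more than S's larger 3p does.
Tabulated electron affinity (kJ/mol): B 27, O 141, S 200, Ca 2, Sn 107.
So from highest to lowest: S > O > Sn > B > Ca.

S > O > Sn > B > Ca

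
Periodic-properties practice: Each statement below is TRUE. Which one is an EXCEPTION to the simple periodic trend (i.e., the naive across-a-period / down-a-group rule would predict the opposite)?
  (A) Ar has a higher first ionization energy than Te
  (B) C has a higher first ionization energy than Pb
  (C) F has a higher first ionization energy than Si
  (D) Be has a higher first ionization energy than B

(D)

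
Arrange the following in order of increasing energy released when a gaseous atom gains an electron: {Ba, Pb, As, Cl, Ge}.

Cl is in period 3, group 17; Ge is in period 4, group 14; As is in period 4, group 15; Ba is in period 6, group 2; Pb is in period 6, group 14.
Atoms with high Z_eff and room in the valence shell (especially the halogens) have the most exothermic electron affinities.
These span different periods and groups, so the two trends combine.
Pb > Ba: Pb lies to the right of Ba in period 6, so the across-period effect alone puts Pb higher.
As > Pb: relative to Pb, both the across-period and down-group shifts push As's electron affinity up.
Ge > As: this pair runs against the simple trend — see the exception note.
Cl > Ge: relative to Ge, both the across-period and down-group shifts push Cl's electron affinity up.
Note the exception: Ge has a higher electron affinity than As, contrary to the simple trend — adding an electron to As's half-filled 4p³ is unfavourable, so Ge (4p²) has the more exothermic EA.
For reference (kJ/mol): Cl 349, Ge 119, As 78, Ba 14, Pb 35.
So from lowest to highest: Ba < Pb < As < Ge < Cl.

Ba < Pb < As < Ge < Cl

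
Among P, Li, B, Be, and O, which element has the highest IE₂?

The second ionization energy removes an electron from the +1 ion. For each element: P⁺ still has 4 valence electrons; Li⁺ is the bare [He] core; B⁺ still has 2 valence electrons; Be⁺ still has 1 valence electron; O⁺ still has 5 valence electrons.
Core electrons are held far more tightly than valence electrons, so Li tops the IE_2 order.
Valence configurations: P⁺ [Ne]3s²3p², B⁺ [He]2s², Be⁺ [He]2s¹, O⁺ [He]2s²2p³.
Approximate IE_2 values (kJ/mol): P 1907, Li 7298, B 2427, Be 1757, O 3388.
Overall IE_2 order: Be < P < B < O < Li.

Li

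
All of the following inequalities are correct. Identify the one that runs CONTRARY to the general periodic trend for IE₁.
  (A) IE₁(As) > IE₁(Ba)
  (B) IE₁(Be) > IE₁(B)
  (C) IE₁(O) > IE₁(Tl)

(B)

The general trend: IE₁ increases across a period and decreases down a group.
(A) As (period 4, group 15) vs Ba (period 6, group 2): the stated order agrees with the simple trend.
(B) Be (period 2, group 2) vs B (period 2, group 13): the stated order contradicts the simple trend.
(C) O (period 2, group 16) vs Tl (period 6, group 13): the stated order agrees with the simple trend.
The exception is (B): removing B's lone 2p electron is easier than breaking Be's filled 2s².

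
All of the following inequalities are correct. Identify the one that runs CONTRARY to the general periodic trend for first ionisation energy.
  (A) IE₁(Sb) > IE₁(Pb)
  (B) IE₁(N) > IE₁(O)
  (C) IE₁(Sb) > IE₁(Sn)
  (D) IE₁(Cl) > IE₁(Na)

(B)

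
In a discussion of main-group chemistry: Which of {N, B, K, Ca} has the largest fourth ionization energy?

B

After 3 electrons have been removed, what remains? N³⁺ still has 2 valence electrons; B³⁺ is the bare [He] core; K³⁺ is already 2 electrons into the core; Ca³⁺ is already 1 electron into the core.
Usually core removal costs more than valence removal, but here the competition is close: a tightly held n=2 valence electron can cost more to remove than an n=3 core electron, so the actual values have to decide it.
Tabulated IE_4 (kJ/mol): N 7475, B 25026, K 5877, Ca 6491.
Overall IE_4 order: K < Ca < N < B.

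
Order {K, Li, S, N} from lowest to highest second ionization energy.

After 1 electron has been removed, what remains? K⁺ is the bare [Ar] core; Li⁺ is the bare [He] core; S⁺ still has 5 valence electrons; N⁺ still has 4 valence electrons.
Core electrons are held far more tightly than valence electrons, so K and Li top the IE_2 order.
Valence configurations: S⁺ [Ne]3s²3p³, N⁺ [He]2s²2p².
Tabulated IE_2 (kJ/mol): K 3052, Li 7298, S 2252, N 2856.
Overall IE_2 order: S < N < K < Li.

S, N, K, Li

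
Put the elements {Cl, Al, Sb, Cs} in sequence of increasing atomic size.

Al is in period 3, group 13; Cl is in period 3, group 17; Sb is in period 5, group 15; Cs is in period 6, group 1.
Moving right in a period, electrons are added to the same shell under a stronger nuclear pull, so atoms get smaller; moving down, a new shell is opened and atoms get larger.
Here both period and group differ, so the two effects have to be weighed against each other.
Al > Cl: both are in period 3; the period trend gives Al the larger value.
Sb > Al: period and group pull opposite ways; the down-group shift dominates (140 vs 126 pm).
Cs > Sb: relative to Sb, both the across-period and down-group shifts push Cs's atomic radius up.
Tabulated atomic radius (pm): Al 126, Cl 99, Sb 140, Cs 232.
So from smallest to largest: Cl < Al < Sb < Cs.

Cl < Al < Sb < Cs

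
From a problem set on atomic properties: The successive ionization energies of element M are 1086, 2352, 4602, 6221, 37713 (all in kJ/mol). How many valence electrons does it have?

4

Look for the largest jump between consecutive ionization energies: IE5/IE4 ≈ 6.1, far larger than any earlier ratio.
That jump marks the point where a core electron is being removed. So the atom has 4 valence electrons.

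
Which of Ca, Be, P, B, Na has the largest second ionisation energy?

Na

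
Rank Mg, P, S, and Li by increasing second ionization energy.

Mg, P, S, Li

The second ionization energy removes an electron from the +1 ion. For each element: Mg⁺ still has 1 valence electron; P⁺ still has 4 valence electrons; S⁺ still has 5 valence electrons; Li⁺ is the bare [He] core.
Pulling an electron out of a noble-gas core costs far more than removing a remaining valence electron, so Li sits at the high end of IE_2.
Valence configurations: Mg⁺ [Ne]3s¹, P⁺ [Ne]3s²3p², S⁺ [Ne]3s²3p³.
Approximate IE_2 values (kJ/mol): Mg 1451, P 1907, S 2252, Li 7298.
So the second ionization energies run Mg < P < S < Li.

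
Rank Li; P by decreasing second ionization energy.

After 1 electron has been removed, what remains? Li⁺ is the bare [He] core; P⁺ still has 4 valence electrons.
Core electrons are held far more tightly than valence electrons, so Li tops the IE_2 order.
Approximate IE_2 values (kJ/mol): Li 7298, P 1907.
Overall IE_2 order: P < Li.

Li, P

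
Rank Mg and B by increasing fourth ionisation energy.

Mg, B

Consider each +3 ion: Mg³⁺ is already 1 electron into the core; B³⁺ is the bare [He] core.
All of these are removing an electron from a noble-gas core or deeper; the smaller core (lower principal quantum number) is held far more tightly, and within a period the higher nuclear charge binds the same core more tightly.
Tabulated IE_4 (kJ/mol): Mg 10543, B 25026.
Hence IE_4: Mg < B.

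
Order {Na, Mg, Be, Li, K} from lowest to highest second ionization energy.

IE_2 is the cost of taking one more electron from the +1 cation: Na⁺ is the bare [Ne] core; Mg⁺ still has 1 valence electron; Be⁺ still has 1 valence electron; Li⁺ is the bare [He] core; K⁺ is the bare [Ar] core.
Core electrons are held far more tightly than valence electrons, so K, Na and Li top the IE_2 order.
Valence configurations: Mg⁺ [Ne]3s¹, Be⁺ [He]2s¹.
Tabulated IE_2 (kJ/mol): Na 4562, Mg 1451, Be 1757, Li 7298, K 3052.
Overall IE_2 order: Mg < Be < K < Na < Li.

Mg < Be < K < Na < Li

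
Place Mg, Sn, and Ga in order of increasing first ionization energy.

Ga < Sn < Mg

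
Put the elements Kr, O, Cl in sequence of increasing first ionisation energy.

O is in period 2, group 16; Cl is in period 3, group 17; Kr is in period 4, group 18.
First ionization energy rises across a period (greater Z_eff holds electrons more tightly) and falls down a group (valence electrons are farther from the nucleus).
These sit on a diagonal, where the across-period and down-group effects partly cancel.
O > Cl: period and group pull opposite ways; the down-group shift dominates (1314 vs 1251 kJ/mol).
Kr > O: the two effects oppose for this pair; the across-period effect wins (1351 vs 1314 kJ/mol).
For reference (kJ/mol): O 1314, Cl 1251, Kr 1351.
So from lowest to highest: Cl < O < Kr.

Cl < O < Kr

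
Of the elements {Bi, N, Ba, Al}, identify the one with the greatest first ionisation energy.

IE₁ increases left→right with effective nuclear charge and decreases top→bottom as the valence shell moves farther out.
Neither a single period nor a single group — weigh both effects.
Al > Ba: relative to Ba, both the across-period and down-group shifts push Al's first ionization energy up.
Bi > Al: period and group pull opposite ways; the across-period shift dominates (703 vs 578 kJ/mol).
N > Bi: N sits above Bi in group 15, so the down-group effect alone puts N higher.
Approximate values (kJ/mol): N 1402, Al 578, Ba 503, Bi 703.
The greatest first ionisation energy among these belongs to N.

N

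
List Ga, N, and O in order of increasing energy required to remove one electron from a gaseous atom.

N is in period 2, group 15; O is in period 2, group 16; Ga is in period 4, group 13.
Removing the outermost electron gets harder across a period and easier down a group.
Neither a single period nor a single group — weigh both effects.
O > Ga: relative to Ga, both the across-period and down-group shifts push O's first ionization energy up.
N > O: this pair runs against the simple trend — see the exception note.
Note the exception: N has a higher first ionization energy than O, contrary to the simple trend — pairing an electron in O's 2p⁴ costs repulsion energy, so O ionizes more easily than half-filled N (2p³).
Tabulated first ionization energy (kJ/mol): N 1402, O 1314, Ga 579.
So from lowest to highest: Ga < O < N.

Ga < O < N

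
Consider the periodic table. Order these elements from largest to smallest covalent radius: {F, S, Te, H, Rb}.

Rb > Te > S > F > H

H is in period 1, group 1; F is in period 2, group 17; S is in period 3, group 16; Rb is in period 5, group 1; Te is in period 5, group 16.
Across a period the added protons contract the valence shell; down a group each new principal shell makes the atom larger.
These span different periods and groups, so the two trends combine.
F > H: the two effects oppose for this pair; the down-group effect wins (64 vs 32 pm).
S > F: both effects reinforce here, so S is clearly the larger of the two.
Te > S: they share group 16; the group trend gives Te the larger value.
Rb > Te: Rb lies to the left of Te in period 5, so the across-period effect alone puts Rb larger.
Approximate values (pm): H 32, F 64, S 103, Rb 210, Te 136.
So from largest to smallest: Rb > Te > S > F > H.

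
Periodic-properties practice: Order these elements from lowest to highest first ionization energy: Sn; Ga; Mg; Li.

Li is in period 2, group 1; Mg is in period 3, group 2; Ga is in period 4, group 13; Sn is in period 5, group 14.
Removing the outermost electron gets harder across a period and easier down a group.
These sit on a diagonal, where the across-period and down-group effects partly cancel.
Ga > Li: the two effects oppose for this pair; the across-period effect wins (579 vs 520 kJ/mol).
Sn > Ga: period and group pull opposite ways; the across-period shift dominates (709 vs 579 kJ/mol).
Mg > Sn: period and group pull opposite ways; the down-group shift dominates (738 vs 709 kJ/mol).
Approximate values (kJ/mol): Li 520, Mg 738, Ga 579, Sn 709.
So from lowest to highest: Li < Ga < Sn < Mg.

Li, Ga, Sn, Mg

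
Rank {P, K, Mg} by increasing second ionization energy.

Mg, P, K

IE_2 is the cost of taking one more electron from the +1 cation: P⁺ still has 4 valence electrons; K⁺ is the bare [Ar] core; Mg⁺ still has 1 valence electron.
Core electrons are held far more tightly than valence electrons, so K tops the IE_2 order.
Valence configurations: P⁺ [Ne]3s²3p², Mg⁺ [Ne]3s¹.
The numbers (kJ/mol): P 1907, K 3052, Mg 1451.
Overall IE_2 order: Mg < P < K.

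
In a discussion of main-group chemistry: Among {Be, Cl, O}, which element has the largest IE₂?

O

The second ionization energy removes an electron from the +1 ion. For each element: Be⁺ still has 1 valence electron; Cl⁺ still has 6 valence electrons; O⁺ still has 5 valence electrons.
All are still removing valence electrons, so compare the +1 ions as you would atoms: IE_2 generally rises across a period (higher Z_eff) and falls down a group (larger shell), subject to the usual subshell exceptions.
Valence configurations: Be⁺ [He]2s¹, Cl⁺ [Ne]3s²3p⁴, O⁺ [He]2s²2p³.
Tabulated IE_2 (kJ/mol): Be 1757, Cl 2298, O 3388.
Hence IE_2: Be < Cl < O.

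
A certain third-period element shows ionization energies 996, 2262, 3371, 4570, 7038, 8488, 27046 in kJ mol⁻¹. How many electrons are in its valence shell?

Look for the largest jump between consecutive ionization energies: IE7/IE6 ≈ 3.2, far larger than any earlier ratio.
That jump marks the point where a core electron is being removed. So the atom has 6 valence electrons.

6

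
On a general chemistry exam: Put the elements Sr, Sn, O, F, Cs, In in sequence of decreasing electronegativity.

F, O, Sn, In, Sr, Cs

O is in period 2, group 16; F is in period 2, group 17; Sr is in period 5, group 2; In is in period 5, group 13; Sn is in period 5, group 14; Cs is in period 6, group 1.
Smaller atoms with higher effective nuclear charge are more electronegative.
Neither a single period nor a single group — weigh both effects.
Sr > Cs: both effects reinforce here, so Sr is clearly the higher of the two.
In > Sr: both are in period 5; the period trend gives In the larger value.
Sn > In: both are in period 5; the period trend gives Sn the larger value.
O > Sn: both effects reinforce here, so O is clearly the higher of the two.
F > O: F lies to the right of O in period 2, so the across-period effect alone puts F higher.
Approximate values (Pauling): O 3.44, F 3.98, Sr 0.95, In 1.78, Sn 1.96, Cs 0.79.
So from highest to lowest: F > O > Sn > In > Sr > Cs.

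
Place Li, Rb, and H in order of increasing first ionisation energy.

Rb, Li, H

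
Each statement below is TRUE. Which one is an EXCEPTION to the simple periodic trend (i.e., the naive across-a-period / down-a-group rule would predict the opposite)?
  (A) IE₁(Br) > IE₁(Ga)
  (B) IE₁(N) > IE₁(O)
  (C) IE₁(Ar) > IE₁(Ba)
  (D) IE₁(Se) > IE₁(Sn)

(B)

The general trend: first ionisation energy increases across a period and decreases down a group.
(A) Br (period 4, group 17) vs Ga (period 4, group 13): the stated order agrees with the simple trend.
(B) N (period 2, group 15) vs O (period 2, group 16): the stated order contradicts the simple trend.
(C) Ar (period 3, group 18) vs Ba (period 6, group 2): the stated order agrees with the simple trend.
(D) Se (period 4, group 16) vs Sn (period 5, group 14): the stated order agrees with the simple trend.
The exception is (B): pairing an electron in O's 2p⁴ costs repulsion energy, so O ionizes more easily than half-filled N (2p³).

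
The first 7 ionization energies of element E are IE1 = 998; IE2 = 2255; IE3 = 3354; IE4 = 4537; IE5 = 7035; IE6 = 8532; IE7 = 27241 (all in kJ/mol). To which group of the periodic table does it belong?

Look for the largest jump between consecutive ionization energies: IE7/IE6 ≈ 3.2, far larger than any earlier ratio.
That jump marks the point where a core electron is being removed. So the atom has 6 valence electrons.
A main-group element with 6 valence electrons is in group 16.

Group 16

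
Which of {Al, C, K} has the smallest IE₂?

The second ionization energy removes an electron from the +1 ion. For each element: Al⁺ still has 2 valence electrons; C⁺ still has 3 valence electrons; K⁺ is the bare [Ar] core.
Core electrons are held far more tightly than valence electrons, so K tops the IE_2 order.
Valence configurations: Al⁺ [Ne]3s², C⁺ [He]2s²2p¹.
Approximate IE_2 values (kJ/mol): Al 1817, C 2353, K 3052.
Overall IE_2 order: Al < C < K.

Al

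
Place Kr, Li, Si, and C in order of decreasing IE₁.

Kr > C > Si > Li

Li is in period 2, group 1; C is in period 2, group 14; Si is in period 3, group 14; Kr is in period 4, group 18.
Removing the outermost electron gets harder across a period and easier down a group.
Here both period and group differ, so the two effects have to be weighed against each other.
Si > Li: the two effects oppose for this pair; the across-period effect wins (786 vs 520 kJ/mol).
C > Si: C sits above Si in group 14, so the down-group effect alone puts C higher.
Kr > C: the two effects oppose for this pair; the across-period effect wins (1351 vs 1086 kJ/mol).
Approximate values (kJ/mol): Li 520, C 1086, Si 786, Kr 1351.
So from highest to lowest: Kr > C > Si > Li.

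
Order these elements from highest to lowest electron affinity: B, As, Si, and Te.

B is in period 2, group 13; Si is in period 3, group 14; As is in period 4, group 15; Te is in period 5, group 16.
Atoms with high Z_eff and room in the valence shell (especially the halogens) have the most exothermic electron affinities.
These sit on a diagonal, where the across-period and down-group effects partly cancel.
As > B: period and group pull opposite ways; the across-period shift dominates (78 vs 27 kJ/mol).
Si > As: the two effects oppose for this pair; the down-group effect wins (134 vs 78 kJ/mol).
Te > Si: period and group pull opposite ways; the across-period shift dominates (190 vs 134 kJ/mol).
Approximate values (kJ/mol): B 27, Si 134, As 78, Te 190.
So from highest to lowest: Te > Si > As > B.

Te > Si > As > B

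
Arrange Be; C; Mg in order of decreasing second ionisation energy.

After 1 electron has been removed, what remains? Be⁺ still has 1 valence electron; C⁺ still has 3 valence electrons; Mg⁺ still has 1 valence electron.
All are still removing valence electrons, so compare the +1 ions as you would atoms: IE_2 generally rises across a period (higher Z_eff) and falls down a group (larger shell), subject to the usual subshell exceptions.
Valence configurations: Be⁺ [He]2s¹, C⁺ [He]2s²2p¹, Mg⁺ [Ne]3s¹.
The numbers (kJ/mol): Be 1757, C 2353, Mg 1451.
Overall IE_2 order: Mg < Be < C.

C, Be, Mg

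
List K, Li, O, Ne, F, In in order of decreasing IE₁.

Ne > F > O > In > Li > K

Li is in period 2, group 1; O is in period 2, group 16; F is in period 2, group 17; Ne is in period 2, group 18; K is in period 4, group 1; In is in period 5, group 13.
IE₁ increases left→right with effective nuclear charge and decreases top→bottom as the valence shell moves farther out.
These span different periods and groups, so the two trends combine.
Li > K: they share group 1; the group trend gives Li the larger value.
In > Li: period and group pull opposite ways; the across-period shift dominates (558 vs 520 kJ/mol).
O > In: relative to In, both the across-period and down-group shifts push O's first ionization energy up.
F > O: F lies to the right of O in period 2, so the across-period effect alone puts F higher.
Ne > F: both are in period 2; the period trend gives Ne the larger value.
Tabulated first ionization energy (kJ/mol): Li 520, O 1314, F 1681, Ne 2081, K 419, In 558.
So from highest to lowest: Ne > F > O > In > Li > K.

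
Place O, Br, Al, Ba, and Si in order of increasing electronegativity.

Ba < Al < Si < Br < O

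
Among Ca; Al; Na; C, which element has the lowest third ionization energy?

Al

The third ionization energy removes an electron from the +2 ion. For each element: Ca²⁺ is the bare [Ar] core; Al²⁺ still has 1 valence electron; Na²⁺ is already 1 electron into the core; C²⁺ still has 2 valence electrons.
Breaking into a closed-shell core is much more expensive than removing a leftover valence electron — Ca and Na have the largest IE_3 here.
Valence configurations: Al²⁺ [Ne]3s¹, C²⁺ [He]2s².
Tabulated IE_3 (kJ/mol): Ca 4912, Al 2745, Na 6910, C 4620.
Overall IE_3 order: Al < C < Ca < Na.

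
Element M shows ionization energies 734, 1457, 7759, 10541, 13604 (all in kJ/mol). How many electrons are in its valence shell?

2

Look for the largest jump between consecutive ionization energies: IE3/IE2 ≈ 5.3, far larger than any earlier ratio.
That jump marks the point where a core electron is being removed. So the atom has 2 valence electrons.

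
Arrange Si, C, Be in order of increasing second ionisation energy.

The second ionization energy removes an electron from the +1 ion. For each element: Si⁺ still has 3 valence electrons; C⁺ still has 3 valence electrons; Be⁺ still has 1 valence electron.
All are still removing valence electrons, so compare the +1 ions as you would atoms: IE_2 generally rises across a period (higher Z_eff) and falls down a group (larger shell), subject to the usual subshell exceptions.
Valence configurations: Si⁺ [Ne]3s²3p¹, C⁺ [He]2s²2p¹, Be⁺ [He]2s¹.
The numbers (kJ/mol): Si 1577, C 2353, Be 1757.
Putting it together, IE_2: Si < Be < C.

Si < Be < C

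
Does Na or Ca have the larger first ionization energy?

Ca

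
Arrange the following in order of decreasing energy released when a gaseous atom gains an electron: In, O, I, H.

I > O > H > In

H is in period 1, group 1; O is in period 2, group 16; In is in period 5, group 13; I is in period 5, group 17.
Adding an electron releases more energy for atoms nearer the top right (short of the noble gases).
Here both period and group differ, so the two effects have to be weighed against each other.
H > In: period and group pull opposite ways; the down-group shift dominates (73 vs 29 kJ/mol).
O > H: the two effects oppose for this pair; the across-period effect wins (141 vs 73 kJ/mol).
I > O: period and group pull opposite ways; the across-period shift dominates (295 vs 141 kJ/mol).
For reference (kJ/mol): H 73, O 141, In 29, I 295.
So from highest to lowest: I > O > H > In.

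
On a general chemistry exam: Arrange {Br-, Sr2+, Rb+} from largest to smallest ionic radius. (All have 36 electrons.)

Br- > Rb+ > Sr2+

All of these have 36 electrons, so size is governed by nuclear charge alone: the more protons, the stronger the pull on the same electron cloud, and the smaller the ion.
Nuclear charges: Sr2+ (Z=38), Rb+ (Z=37), Br- (Z=35).
Largest to smallest: Br- > Rb+ > Sr2+.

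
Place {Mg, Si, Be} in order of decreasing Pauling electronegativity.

EN rises left→right (higher Z_eff, smaller atoms) and falls top→bottom (larger, more shielded atoms).
These span different periods and groups, so the two trends combine.
Be > Mg: they share group 2; the group trend gives Be the larger value.
Si > Be: period and group pull opposite ways; the across-period shift dominates (1.90 vs 1.57).
Approximate values (Pauling): Be 1.57, Mg 1.31, Si 1.90.
So from highest to lowest: Si > Be > Mg.

Si, Be, Mg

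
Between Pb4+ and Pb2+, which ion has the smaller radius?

Pb4+

Both ions have Z = 82 protons, but Pb4+ has lost more electrons, so its remaining electrons feel a larger effective nuclear charge per electron and are pulled in more tightly.
Higher positive charge → smaller ion, so Pb2+ > Pb4+.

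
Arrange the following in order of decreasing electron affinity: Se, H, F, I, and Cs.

F > I > Se > H > Cs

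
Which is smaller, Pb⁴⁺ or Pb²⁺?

Both ions have Z = 82 protons, but Pb⁴⁺ has lost more electrons, so its remaining electrons feel a larger effective nuclear charge per electron and are pulled in more tightly.
Higher positive charge → smaller ion, so Pb²⁺ > Pb⁴⁺.

Pb⁴⁺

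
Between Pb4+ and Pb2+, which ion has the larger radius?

Pb2+

Both ions have Z = 82 protons, but Pb4+ has lost more electrons, so its remaining electrons feel a larger effective nuclear charge per electron and are pulled in more tightly.
Higher positive charge → smaller ion, so Pb2+ > Pb4+.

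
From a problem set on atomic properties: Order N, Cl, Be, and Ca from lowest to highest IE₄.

The fourth ionization energy removes an electron from the +3 ion. For each element: N³⁺ still has 2 valence electrons; Cl³⁺ still has 4 valence electrons; Be³⁺ is already 1 electron into the core; Ca³⁺ is already 1 electron into the core.
Usually core removal costs more than valence removal, but here the competition is close: a tightly held n=2 valence electron can cost more to remove than an n=3 core electron, so the actual values have to decide it.
Valence configurations: N³⁺ [He]2s², Cl³⁺ [Ne]3s²3p².
Tabulated IE_4 (kJ/mol): N 7475, Cl 5159, Be 21007, Ca 6491.
Overall IE_4 order: Cl < Ca < N < Be.

Cl < Ca < N < Be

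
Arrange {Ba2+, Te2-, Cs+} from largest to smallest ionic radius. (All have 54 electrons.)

All of these have 54 electrons, so size is governed by nuclear charge alone: the more protons, the stronger the pull on the same electron cloud, and the smaller the ion.
Nuclear charges: Ba2+ (Z=56), Cs+ (Z=55), Te2- (Z=52).
Largest to smallest: Te2- > Cs+ > Ba2+.

Te2- > Cs+ > Ba2+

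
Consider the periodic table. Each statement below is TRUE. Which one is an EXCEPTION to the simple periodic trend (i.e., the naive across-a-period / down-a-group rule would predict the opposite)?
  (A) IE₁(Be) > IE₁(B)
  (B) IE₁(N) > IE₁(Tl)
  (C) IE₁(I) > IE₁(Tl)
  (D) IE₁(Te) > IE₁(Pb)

(A)

The general trend: first ionisation energy increases across a period and decreases down a group.
(A) Be (period 2, group 2) vs B (period 2, group 13): the stated order contradicts the simple trend.
(B) N (period 2, group 15) vs Tl (period 6, group 13): the stated order agrees with the simple trend.
(C) I (period 5, group 17) vs Tl (period 6, group 13): the stated order agrees with the simple trend.
(D) Te (period 5, group 16) vs Pb (period 6, group 14): the stated order agrees with the simple trend.
The exception is (A): removing B's lone 2p electron is easier than breaking Be's filled 2s².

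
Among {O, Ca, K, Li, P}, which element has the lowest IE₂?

Ca

IE_2 is the cost of taking one more electron from the +1 cation: O⁺ still has 5 valence electrons; Ca⁺ still has 1 valence electron; K⁺ is the bare [Ar] core; Li⁺ is the bare [He] core; P⁺ still has 4 valence electrons.
Usually core removal costs more than valence removal, but here the competition is close: a tightly held n=2 valence electron can cost more to remove than an n=3 core electron, so the actual values have to decide it.
Valence configurations: O⁺ [He]2s²2p³, Ca⁺ [Ar]4s¹, P⁺ [Ne]3s²3p².
Tabulated IE_2 (kJ/mol): O 3388, Ca 1145, K 3052, Li 7298, P 1907.
Putting it together, IE_2: Ca < P < K < O < Li.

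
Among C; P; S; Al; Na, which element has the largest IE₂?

Na

IE_2 is the cost of taking one more electron from the +1 cation: C⁺ still has 3 valence electrons; P⁺ still has 4 valence electrons; S⁺ still has 5 valence electrons; Al⁺ still has 2 valence electrons; Na⁺ is the bare [Ne] core.
Breaking into a closed-shell core is much more expensive than removing a leftover valence electron — Na has the largest IE_2 here.
Valence configurations: C⁺ [He]2s²2p¹, P⁺ [Ne]3s²3p², S⁺ [Ne]3s²3p³, Al⁺ [Ne]3s².
Tabulated IE_2 (kJ/mol): C 2353, P 1907, S 2252, Al 1817, Na 4562.
Putting it together, IE_2: Al < P < S < C < Na.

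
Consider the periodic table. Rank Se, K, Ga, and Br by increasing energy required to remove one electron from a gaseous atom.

K is in period 4, group 1; Ga is in period 4, group 13; Se is in period 4, group 16; Br is in period 4, group 17.
IE₁ increases left→right with effective nuclear charge and decreases top→bottom as the valence shell moves farther out.
All lie in period 4, so first ionization energy increases left to right.
So from lowest to highest: K < Ga < Se < Br.

K < Ga < Se < Br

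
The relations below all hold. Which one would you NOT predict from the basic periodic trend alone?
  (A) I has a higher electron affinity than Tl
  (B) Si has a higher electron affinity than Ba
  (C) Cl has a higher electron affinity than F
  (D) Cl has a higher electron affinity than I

The general trend: electron affinity increases across a period and decreases down a group.
(A) I (period 5, group 17) vs Tl (period 6, group 13): the stated order agrees with the simple trend.
(B) Si (period 3, group 14) vs Ba (period 6, group 2): the stated order agrees with the simple trend.
(C) Cl (period 3, group 17) vs F (period 2, group 17): the stated order contradicts the simple trend.
(D) Cl (period 3, group 17) vs I (period 5, group 17): the stated order agrees with the simple trend.
The exception is (C): F's small 2p subshell makes the incoming electron feel strong e⁻–e⁻ repulsion, so Cl actually releases more energy on gaining an electron.

(C)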